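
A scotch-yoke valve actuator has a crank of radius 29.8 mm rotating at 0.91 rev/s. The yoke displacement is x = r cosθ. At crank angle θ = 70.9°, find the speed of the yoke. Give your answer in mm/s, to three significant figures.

161

ω = 5.718 rad/s (from 0.91 rev/s).
x = r cosθ ⇒ ẋ = −rω sinθ.
|v| = rω|sinθ| = 0.0298·5.718·|sin 70.9°| = 0.16101 m/s = 161.01 mm/s.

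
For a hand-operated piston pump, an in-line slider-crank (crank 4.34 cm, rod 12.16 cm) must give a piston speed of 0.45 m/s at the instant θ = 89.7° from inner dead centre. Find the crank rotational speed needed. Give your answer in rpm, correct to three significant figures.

98.8

For an in-line slider-crank, |v_piston| = rω|sinθ|·[1 + r cosθ/√(L² − r² sin²θ)].
With r = 0.0434 m, L = 0.1216 m, θ = 89.7°: the bracketed kinematic factor |dx/dθ| = 0.043486 m.
ω = v/|dx/dθ| = 0.45/0.043486 = 10.348 rad/s.
N = 60ω/(2π) = 98.817 rpm.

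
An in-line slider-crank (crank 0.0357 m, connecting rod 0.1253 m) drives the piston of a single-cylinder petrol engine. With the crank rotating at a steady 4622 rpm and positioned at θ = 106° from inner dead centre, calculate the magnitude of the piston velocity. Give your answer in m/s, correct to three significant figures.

ω = 2π·4622/60 = 484 rad/s
For an in-line slider-crank, x = r cosθ + √(L² − r² sin²θ), so v = −rω sinθ·[1 + r cosθ/√(L² − r² sin²θ)].
With r = 0.0357 m, L = 0.1253 m, θ = 106°: √(L² − r² sin²θ) = 0.12051 m.
v = −0.0357·484·0.96126·[1 + 0.0357·-0.27564/0.12051] = -15.254 m/s.
|v| = 15.254 m/s.

15.3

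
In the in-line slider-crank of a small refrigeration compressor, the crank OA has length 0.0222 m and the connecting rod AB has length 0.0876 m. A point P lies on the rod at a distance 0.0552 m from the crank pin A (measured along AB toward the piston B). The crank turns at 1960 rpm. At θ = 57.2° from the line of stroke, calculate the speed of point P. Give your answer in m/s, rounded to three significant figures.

4.27

ω = 205.3 rad/s.  Crank-pin speed |V_A| = rω = 4.5566 m/s, perpendicular to OA.
Rod angle: sinφ = −(r/L) sinθ ⇒ φ = -12.299°; ω_rod = −rω cosθ/√(L²−r²sin²θ) = -28.839 rad/s.
V_P = V_A + ω_rod × AP, with AP = 0.0552 m along the rod.
Components: V_Px = −rω sinθ − a·ω_rod·sinφ = -4.1692 m/s;  V_Py = rω cosθ + a·ω_rod·cosφ = +0.91294 m/s.
|V_P| = √(V_Px² + V_Py²) = 4.268 m/s.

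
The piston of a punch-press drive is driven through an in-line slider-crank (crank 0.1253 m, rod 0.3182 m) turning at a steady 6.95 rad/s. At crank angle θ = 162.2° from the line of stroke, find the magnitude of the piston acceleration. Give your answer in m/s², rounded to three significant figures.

ω = 6.95 rad/s
x(θ) = r cosθ + √(L² − r² sin²θ); with ω constant, a = ω²·d²x/dθ².
d²x/dθ² = −r cosθ − r²(cos2θ)/√u − r⁴ sin²2θ/(4u^{3/2}),  u = L² − r² sin²θ = 0.0997841 m².
Substituting r = 0.1253 m, L = 0.3182 m, θ = 162.2°: d²x/dθ² = +0.078227 m.
a = ω²·d²x/dθ² = (6.95)²·(+0.078227) = +3.7786 m/s²;  |a| = 3.7786 m/s².

3.78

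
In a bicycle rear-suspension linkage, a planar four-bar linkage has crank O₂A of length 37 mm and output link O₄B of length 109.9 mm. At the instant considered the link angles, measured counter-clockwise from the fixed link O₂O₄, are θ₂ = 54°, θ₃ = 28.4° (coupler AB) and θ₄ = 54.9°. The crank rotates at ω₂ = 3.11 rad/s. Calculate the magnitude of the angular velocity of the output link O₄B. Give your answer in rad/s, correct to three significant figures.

ω₂ = 3.11 rad/s
Differentiating the loop-closure r₂e^{iθ₂}+r₃e^{iθ₃}=r₁+r₄e^{iθ₄} gives r₂ω₂e^{iθ₂}+r₃ω₃e^{iθ₃}=r₄ω₄e^{iθ₄}.
Eliminating the other unknown: ω₄ = r₂ω₂ sin(θ₂−θ₃) / [r₄ sin(θ₄−θ₃)].
Numerator sine = +0.43209; denominator sine = +0.44620.
Result = 0.037·3.11·(+0.43209) / (0.1099·(+0.44620)) = +1.0139 rad/s; magnitude 1.0139 rad/s.

1.01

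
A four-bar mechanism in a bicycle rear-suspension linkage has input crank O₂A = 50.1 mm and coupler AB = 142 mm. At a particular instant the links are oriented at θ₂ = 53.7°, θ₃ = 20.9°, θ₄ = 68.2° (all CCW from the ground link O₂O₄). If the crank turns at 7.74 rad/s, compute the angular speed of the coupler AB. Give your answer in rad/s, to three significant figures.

ω₂ = 7.74 rad/s
Differentiating the loop-closure r₂e^{iθ₂}+r₃e^{iθ₃}=r₁+r₄e^{iθ₄} gives r₂ω₂e^{iθ₂}+r₃ω₃e^{iθ₃}=r₄ω₄e^{iθ₄}.
Eliminating the other unknown: ω₃ = r₂ω₂ sin(θ₄−θ₂) / [r₃ sin(θ₃−θ₄)].
Numerator sine = +0.25038; denominator sine = -0.73491.
Result = 0.0501·7.74·(+0.25038) / (0.142·(-0.73491)) = -0.93036 rad/s; magnitude 0.93036 rad/s.

0.930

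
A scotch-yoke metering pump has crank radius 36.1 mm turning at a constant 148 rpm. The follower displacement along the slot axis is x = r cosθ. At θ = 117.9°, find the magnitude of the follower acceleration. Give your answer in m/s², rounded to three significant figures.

ω = 15.5 rad/s (from 148 rpm).
x = r cosθ ⇒ ẍ = −rω² cosθ (ω constant).
|a| = rω²|cosθ| = 0.0361·(15.5)²·|cos 117.9°| = 4.0576 m/s².

4.06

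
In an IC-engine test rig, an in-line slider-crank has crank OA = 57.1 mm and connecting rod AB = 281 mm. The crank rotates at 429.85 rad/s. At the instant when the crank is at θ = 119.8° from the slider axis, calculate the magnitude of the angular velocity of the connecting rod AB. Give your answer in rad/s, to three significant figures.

44.1

ω = 429.9 rad/s
The rod makes angle φ with the slider axis where L sinφ = r sinθ; differentiating, L cosφ·φ̇ = r ω cosθ.
L cosφ = √(L² − r² sin²θ) = 0.2766 m.
|ω_rod| = r ω |cosθ| / √(L² − r² sin²θ) = 0.0571·429.9·0.49697/0.2766 = 44.1 rad/s.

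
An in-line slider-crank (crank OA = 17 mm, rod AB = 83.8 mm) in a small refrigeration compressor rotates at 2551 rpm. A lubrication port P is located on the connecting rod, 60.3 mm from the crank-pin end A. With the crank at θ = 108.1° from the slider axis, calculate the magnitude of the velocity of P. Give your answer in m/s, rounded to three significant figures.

4.14

ω = 267.1 rad/s.  Crank-pin speed |V_A| = rω = 4.5414 m/s, perpendicular to OA.
Rod angle: sinφ = −(r/L) sinθ ⇒ φ = -11.118°; ω_rod = −rω cosθ/√(L²−r²sin²θ) = +17.159 rad/s.
V_P = V_A + ω_rod × AP, with AP = 0.0603 m along the rod.
Components: V_Px = −rω sinθ − a·ω_rod·sinφ = -4.1171 m/s;  V_Py = rω cosθ + a·ω_rod·cosφ = -0.39566 m/s.
|V_P| = √(V_Px² + V_Py²) = 4.1361 m/s.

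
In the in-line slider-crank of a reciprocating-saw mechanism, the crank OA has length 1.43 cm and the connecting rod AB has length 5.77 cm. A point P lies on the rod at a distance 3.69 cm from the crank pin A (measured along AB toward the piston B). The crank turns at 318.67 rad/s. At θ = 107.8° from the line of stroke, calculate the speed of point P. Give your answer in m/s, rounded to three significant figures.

ω = 318.7 rad/s.  Crank-pin speed |V_A| = rω = 4.557 m/s, perpendicular to OA.
Rod angle: sinφ = −(r/L) sinθ ⇒ φ = -13.649°; ω_rod = −rω cosθ/√(L²−r²sin²θ) = +24.845 rad/s.
V_P = V_A + ω_rod × AP, with AP = 0.0369 m along the rod.
Components: V_Px = −rω sinθ − a·ω_rod·sinφ = -4.1225 m/s;  V_Py = rω cosθ + a·ω_rod·cosφ = -0.50217 m/s.
|V_P| = √(V_Px² + V_Py²) = 4.153 m/s.

4.15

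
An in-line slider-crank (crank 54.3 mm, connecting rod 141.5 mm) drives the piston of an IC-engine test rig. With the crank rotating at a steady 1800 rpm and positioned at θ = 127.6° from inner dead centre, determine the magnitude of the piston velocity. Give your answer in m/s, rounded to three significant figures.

6.12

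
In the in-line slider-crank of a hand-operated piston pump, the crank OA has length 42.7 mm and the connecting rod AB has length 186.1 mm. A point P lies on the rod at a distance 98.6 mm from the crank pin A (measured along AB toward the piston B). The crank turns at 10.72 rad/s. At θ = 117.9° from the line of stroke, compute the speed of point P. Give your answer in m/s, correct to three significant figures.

0.394

ω = 10.72 rad/s.  Crank-pin speed |V_A| = rω = 0.45774 m/s, perpendicular to OA.
Rod angle: sinφ = −(r/L) sinθ ⇒ φ = -11.699°; ω_rod = −rω cosθ/√(L²−r²sin²θ) = +1.1754 rad/s.
V_P = V_A + ω_rod × AP, with AP = 0.0986 m along the rod.
Components: V_Px = −rω sinθ − a·ω_rod·sinφ = -0.38104 m/s;  V_Py = rω cosθ + a·ω_rod·cosφ = -0.10071 m/s.
|V_P| = √(V_Px² + V_Py²) = 0.39412 m/s.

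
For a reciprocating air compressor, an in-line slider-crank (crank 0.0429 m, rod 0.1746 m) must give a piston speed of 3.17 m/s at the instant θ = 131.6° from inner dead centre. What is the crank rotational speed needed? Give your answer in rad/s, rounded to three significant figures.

For an in-line slider-crank, |v_piston| = rω|sinθ|·[1 + r cosθ/√(L² − r² sin²θ)].
With r = 0.0429 m, L = 0.1746 m, θ = 131.6°: the bracketed kinematic factor |dx/dθ| = 0.026757 m.
ω = v/|dx/dθ| = 3.17/0.026757 = 118.48 rad/s.

118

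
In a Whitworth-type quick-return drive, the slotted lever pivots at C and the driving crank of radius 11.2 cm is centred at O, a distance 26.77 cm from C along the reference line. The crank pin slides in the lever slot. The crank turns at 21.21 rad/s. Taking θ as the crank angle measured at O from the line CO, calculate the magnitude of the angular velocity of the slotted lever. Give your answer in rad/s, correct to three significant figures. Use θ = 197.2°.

ω = 21.21 rad/s
Crank pin A relative to C: A = (d + r cosθ, r sinθ); lever angle φ = atan2(r sinθ, d + r cosθ).
Differentiating tanφ: φ̇ = rω(d cosθ + r)/(d² + r² + 2dr cosθ).
d² + r² + 2dr cosθ = |CA|² = 0.0269242 m²;  d cosθ + r = -0.14373 m.
|ω_lever| = |0.112·21.21·-0.14373| / 0.0269242 = 12.681 rad/s.

12.7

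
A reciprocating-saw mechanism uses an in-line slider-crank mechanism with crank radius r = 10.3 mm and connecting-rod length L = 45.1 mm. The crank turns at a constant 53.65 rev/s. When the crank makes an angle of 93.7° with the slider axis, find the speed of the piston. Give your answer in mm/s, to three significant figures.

ω = 2π·53.7 = 337.1 rad/s
For an in-line slider-crank, x = r cosθ + √(L² − r² sin²θ), so v = −rω sinθ·[1 + r cosθ/√(L² − r² sin²θ)].
With r = 0.0103 m, L = 0.0451 m, θ = 93.7°: √(L² − r² sin²θ) = 0.043913 m.
v = −0.0103·337.1·0.99792·[1 + 0.0103·-0.06453/0.043913] = -3.4124 m/s.
|v| = 3.4124 m/s = 3412.4 mm/s.

3410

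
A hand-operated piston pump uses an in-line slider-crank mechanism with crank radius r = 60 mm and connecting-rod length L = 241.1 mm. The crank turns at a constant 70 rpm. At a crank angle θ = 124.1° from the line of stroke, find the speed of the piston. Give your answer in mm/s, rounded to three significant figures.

ω = 2π·70/60 = 7.33 rad/s
For an in-line slider-crank, x = r cosθ + √(L² − r² sin²θ), so v = −rω sinθ·[1 + r cosθ/√(L² − r² sin²θ)].
With r = 0.06 m, L = 0.2411 m, θ = 124.1°: √(L² − r² sin²θ) = 0.23593 m.
v = −0.06·7.33·0.82806·[1 + 0.06·-0.56064/0.23593] = -0.31227 m/s.
|v| = 0.31227 m/s = 312.27 mm/s.

312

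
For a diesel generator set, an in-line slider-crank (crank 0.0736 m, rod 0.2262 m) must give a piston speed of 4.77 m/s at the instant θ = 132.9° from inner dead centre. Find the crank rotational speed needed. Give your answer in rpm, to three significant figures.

1090

For an in-line slider-crank, |v_piston| = rω|sinθ|·[1 + r cosθ/√(L² − r² sin²θ)].
With r = 0.0736 m, L = 0.2262 m, θ = 132.9°: the bracketed kinematic factor |dx/dθ| = 0.041619 m.
ω = v/|dx/dθ| = 4.77/0.041619 = 114.61 rad/s.
N = 60ω/(2π) = 1094.5 rpm.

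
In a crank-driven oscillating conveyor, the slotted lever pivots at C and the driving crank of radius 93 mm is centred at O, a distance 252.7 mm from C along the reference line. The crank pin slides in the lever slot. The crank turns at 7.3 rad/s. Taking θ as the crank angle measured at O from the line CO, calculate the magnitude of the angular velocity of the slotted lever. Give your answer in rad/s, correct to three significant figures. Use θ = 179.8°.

ω = 7.3 rad/s
Crank pin A relative to C: A = (d + r cosθ, r sinθ); lever angle φ = atan2(r sinθ, d + r cosθ).
Differentiating tanφ: φ̇ = rω(d cosθ + r)/(d² + r² + 2dr cosθ).
d² + r² + 2dr cosθ = |CA|² = 0.0255044 m²;  d cosθ + r = -0.1597 m.
|ω_lever| = |0.093·7.3·-0.1597| / 0.0255044 = 4.251 rad/s.

4.25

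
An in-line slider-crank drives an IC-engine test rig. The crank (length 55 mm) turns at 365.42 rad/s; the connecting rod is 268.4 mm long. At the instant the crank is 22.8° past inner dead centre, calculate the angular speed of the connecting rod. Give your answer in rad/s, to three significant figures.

69.2

ω = 365.4 rad/s
The rod makes angle φ with the slider axis where L sinφ = r sinθ; differentiating, L cosφ·φ̇ = r ω cosθ.
L cosφ = √(L² − r² sin²θ) = 0.26755 m.
|ω_rod| = r ω |cosθ| / √(L² − r² sin²θ) = 0.055·365.4·0.92186/0.26755 = 69.249 rad/s.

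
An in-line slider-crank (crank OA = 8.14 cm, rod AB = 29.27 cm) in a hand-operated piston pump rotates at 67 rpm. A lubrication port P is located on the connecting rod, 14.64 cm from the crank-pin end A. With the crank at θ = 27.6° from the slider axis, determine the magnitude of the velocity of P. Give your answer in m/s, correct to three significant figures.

ω = 7.016 rad/s.  Crank-pin speed |V_A| = rω = 0.57112 m/s, perpendicular to OA.
Rod angle: sinφ = −(r/L) sinθ ⇒ φ = -7.403°; ω_rod = −rω cosθ/√(L²−r²sin²θ) = -1.7437 rad/s.
V_P = V_A + ω_rod × AP, with AP = 0.1464 m along the rod.
Components: V_Px = −rω sinθ − a·ω_rod·sinφ = -0.29749 m/s;  V_Py = rω cosθ + a·ω_rod·cosφ = +0.25298 m/s.
|V_P| = √(V_Px² + V_Py²) = 0.39051 m/s.

0.391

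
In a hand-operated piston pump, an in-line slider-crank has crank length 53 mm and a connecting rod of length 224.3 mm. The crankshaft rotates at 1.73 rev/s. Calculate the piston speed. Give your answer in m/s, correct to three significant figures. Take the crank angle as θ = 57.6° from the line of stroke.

0.549

ω = 2π·1.73 = 10.87 rad/s
For an in-line slider-crank, x = r cosθ + √(L² − r² sin²θ), so v = −rω sinθ·[1 + r cosθ/√(L² − r² sin²θ)].
With r = 0.053 m, L = 0.2243 m, θ = 57.6°: √(L² − r² sin²θ) = 0.21979 m.
v = −0.053·10.87·0.84433·[1 + 0.053·0.53583/0.21979] = -0.54927 m/s.
|v| = 0.54927 m/s.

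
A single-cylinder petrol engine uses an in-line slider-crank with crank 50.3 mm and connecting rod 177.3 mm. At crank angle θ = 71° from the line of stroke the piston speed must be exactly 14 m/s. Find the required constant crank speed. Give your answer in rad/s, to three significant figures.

For an in-line slider-crank, |v_piston| = rω|sinθ|·[1 + r cosθ/√(L² − r² sin²θ)].
With r = 0.0503 m, L = 0.1773 m, θ = 71°: the bracketed kinematic factor |dx/dθ| = 0.052119 m.
ω = v/|dx/dθ| = 14/0.052119 = 268.61 rad/s.

269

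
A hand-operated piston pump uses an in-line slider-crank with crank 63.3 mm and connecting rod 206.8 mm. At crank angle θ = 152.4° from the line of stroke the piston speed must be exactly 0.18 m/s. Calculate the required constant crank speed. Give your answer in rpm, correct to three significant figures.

80.7

For an in-line slider-crank, |v_piston| = rω|sinθ|·[1 + r cosθ/√(L² − r² sin²θ)].
With r = 0.0633 m, L = 0.2068 m, θ = 152.4°: the bracketed kinematic factor |dx/dθ| = 0.02129 m.
ω = v/|dx/dθ| = 0.18/0.02129 = 8.4546 rad/s.
N = 60ω/(2π) = 80.735 rpm.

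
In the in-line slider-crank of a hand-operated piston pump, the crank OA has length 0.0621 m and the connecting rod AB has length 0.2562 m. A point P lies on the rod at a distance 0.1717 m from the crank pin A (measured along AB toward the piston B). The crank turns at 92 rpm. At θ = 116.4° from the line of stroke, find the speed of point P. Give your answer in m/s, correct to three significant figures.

0.504

ω = 9.634 rad/s.  Crank-pin speed |V_A| = rω = 0.59828 m/s, perpendicular to OA.
Rod angle: sinφ = −(r/L) sinθ ⇒ φ = -12.539°; ω_rod = −rω cosθ/√(L²−r²sin²θ) = +1.0637 rad/s.
V_P = V_A + ω_rod × AP, with AP = 0.1717 m along the rod.
Components: V_Px = −rω sinθ − a·ω_rod·sinφ = -0.49624 m/s;  V_Py = rω cosθ + a·ω_rod·cosφ = -0.087738 m/s.
|V_P| = √(V_Px² + V_Py²) = 0.50394 m/s.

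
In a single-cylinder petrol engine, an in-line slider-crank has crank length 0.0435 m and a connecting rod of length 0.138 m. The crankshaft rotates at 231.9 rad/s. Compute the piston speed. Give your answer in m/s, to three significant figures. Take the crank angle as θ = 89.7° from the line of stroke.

ω = 231.9 rad/s
For an in-line slider-crank, x = r cosθ + √(L² − r² sin²θ), so v = −rω sinθ·[1 + r cosθ/√(L² − r² sin²θ)].
With r = 0.0435 m, L = 0.138 m, θ = 89.7°: √(L² − r² sin²θ) = 0.13096 m.
v = −0.0435·231.9·0.99999·[1 + 0.0435·0.00524/0.13096] = -10.105 m/s.
|v| = 10.105 m/s.

10.1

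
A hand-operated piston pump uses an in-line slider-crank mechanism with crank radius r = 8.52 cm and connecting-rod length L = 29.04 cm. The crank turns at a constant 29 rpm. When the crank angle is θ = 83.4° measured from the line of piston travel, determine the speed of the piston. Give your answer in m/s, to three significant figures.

ω = 2π·29/60 = 3.037 rad/s
For an in-line slider-crank, x = r cosθ + √(L² − r² sin²θ), so v = −rω sinθ·[1 + r cosθ/√(L² − r² sin²θ)].
With r = 0.0852 m, L = 0.2904 m, θ = 83.4°: √(L² − r² sin²θ) = 0.27779 m.
v = −0.0852·3.037·0.99337·[1 + 0.0852·0.11494/0.27779] = -0.26609 m/s.
|v| = 0.26609 m/s.

0.266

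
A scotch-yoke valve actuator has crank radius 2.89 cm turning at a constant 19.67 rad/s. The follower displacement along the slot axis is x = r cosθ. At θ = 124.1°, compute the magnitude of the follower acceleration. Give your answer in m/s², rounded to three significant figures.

ω = 19.67 rad/s
x = r cosθ ⇒ ẍ = −rω² cosθ (ω constant).
|a| = rω²|cosθ| = 0.0289·(19.67)²·|cos 124.1°| = 6.2689 m/s².

6.27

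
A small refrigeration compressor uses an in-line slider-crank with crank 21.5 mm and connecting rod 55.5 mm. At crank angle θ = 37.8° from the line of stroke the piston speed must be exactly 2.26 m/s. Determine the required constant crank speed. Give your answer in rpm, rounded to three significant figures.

For an in-line slider-crank, |v_piston| = rω|sinθ|·[1 + r cosθ/√(L² − r² sin²θ)].
With r = 0.0215 m, L = 0.0555 m, θ = 37.8°: the bracketed kinematic factor |dx/dθ| = 0.01733 m.
ω = v/|dx/dθ| = 2.26/0.01733 = 130.41 rad/s.
N = 60ω/(2π) = 1245.3 rpm.

1250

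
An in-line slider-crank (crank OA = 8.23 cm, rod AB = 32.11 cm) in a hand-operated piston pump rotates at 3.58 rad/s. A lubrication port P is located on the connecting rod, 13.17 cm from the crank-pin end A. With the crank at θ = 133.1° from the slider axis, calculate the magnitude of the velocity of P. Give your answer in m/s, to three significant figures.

ω = 3.58 rad/s.  Crank-pin speed |V_A| = rω = 0.29463 m/s, perpendicular to OA.
Rod angle: sinφ = −(r/L) sinθ ⇒ φ = -10.786°; ω_rod = −rω cosθ/√(L²−r²sin²θ) = +0.63823 rad/s.
V_P = V_A + ω_rod × AP, with AP = 0.1317 m along the rod.
Components: V_Px = −rω sinθ − a·ω_rod·sinφ = -0.1994 m/s;  V_Py = rω cosθ + a·ω_rod·cosφ = -0.11875 m/s.
|V_P| = √(V_Px² + V_Py²) = 0.23208 m/s.

0.232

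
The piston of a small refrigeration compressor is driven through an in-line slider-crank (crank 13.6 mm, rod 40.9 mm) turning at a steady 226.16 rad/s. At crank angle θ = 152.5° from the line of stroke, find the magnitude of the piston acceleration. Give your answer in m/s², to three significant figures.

478

ω = 226.2 rad/s
x(θ) = r cosθ + √(L² − r² sin²θ); with ω constant, a = ω²·d²x/dθ².
d²x/dθ² = −r cosθ − r²(cos2θ)/√u − r⁴ sin²2θ/(4u^{3/2}),  u = L² − r² sin²θ = 0.00163337 m².
Substituting r = 0.0136 m, L = 0.0409 m, θ = 152.5°: d²x/dθ² = +0.0093514 m.
a = ω²·d²x/dθ² = (226.2)²·(+0.0093514) = +478.31 m/s²;  |a| = 478.31 m/s².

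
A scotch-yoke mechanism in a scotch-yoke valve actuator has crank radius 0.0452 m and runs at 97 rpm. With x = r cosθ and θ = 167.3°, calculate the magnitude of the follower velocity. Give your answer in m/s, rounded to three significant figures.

0.101

ω = 10.16 rad/s (from 97 rpm).
x = r cosθ ⇒ ẋ = −rω sinθ.
|v| = rω|sinθ| = 0.0452·10.16·|sin 167.3°| = 0.10094 m/s.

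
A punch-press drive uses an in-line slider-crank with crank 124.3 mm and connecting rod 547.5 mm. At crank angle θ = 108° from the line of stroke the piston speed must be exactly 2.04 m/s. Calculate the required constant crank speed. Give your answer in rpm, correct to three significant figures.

For an in-line slider-crank, |v_piston| = rω|sinθ|·[1 + r cosθ/√(L² − r² sin²θ)].
With r = 0.1243 m, L = 0.5475 m, θ = 108°: the bracketed kinematic factor |dx/dθ| = 0.10972 m.
ω = v/|dx/dθ| = 2.04/0.10972 = 18.592 rad/s.
N = 60ω/(2π) = 177.54 rpm.

178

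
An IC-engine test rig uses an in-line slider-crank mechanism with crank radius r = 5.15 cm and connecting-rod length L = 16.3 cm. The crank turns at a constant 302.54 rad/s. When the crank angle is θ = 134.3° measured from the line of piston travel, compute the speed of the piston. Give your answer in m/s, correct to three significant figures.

8.62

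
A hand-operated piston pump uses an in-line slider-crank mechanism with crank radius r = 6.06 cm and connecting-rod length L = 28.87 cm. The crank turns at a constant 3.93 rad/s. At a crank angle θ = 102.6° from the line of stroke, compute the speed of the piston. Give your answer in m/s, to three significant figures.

0.222

ω = 3.93 rad/s
For an in-line slider-crank, x = r cosθ + √(L² − r² sin²θ), so v = −rω sinθ·[1 + r cosθ/√(L² − r² sin²θ)].
With r = 0.0606 m, L = 0.2887 m, θ = 102.6°: √(L² − r² sin²θ) = 0.28258 m.
v = −0.0606·3.93·0.97592·[1 + 0.0606·-0.21814/0.28258] = -0.22155 m/s.
|v| = 0.22155 m/s.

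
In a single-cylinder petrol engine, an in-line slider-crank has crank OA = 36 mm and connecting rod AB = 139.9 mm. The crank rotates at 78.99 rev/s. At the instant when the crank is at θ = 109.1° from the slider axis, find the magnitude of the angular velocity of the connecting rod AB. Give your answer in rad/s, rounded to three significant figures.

43.1

ω = 496.3 rad/s (converted from 78.99 rev/s).
The rod makes angle φ with the slider axis where L sinφ = r sinθ; differentiating, L cosφ·φ̇ = r ω cosθ.
L cosφ = √(L² − r² sin²θ) = 0.1357 m.
|ω_rod| = r ω |cosθ| / √(L² − r² sin²θ) = 0.036·496.3·0.32722/0.1357 = 43.083 rad/s.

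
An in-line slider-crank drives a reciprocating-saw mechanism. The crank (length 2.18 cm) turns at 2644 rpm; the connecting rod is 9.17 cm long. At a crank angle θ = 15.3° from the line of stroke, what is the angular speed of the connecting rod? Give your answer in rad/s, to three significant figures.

63.6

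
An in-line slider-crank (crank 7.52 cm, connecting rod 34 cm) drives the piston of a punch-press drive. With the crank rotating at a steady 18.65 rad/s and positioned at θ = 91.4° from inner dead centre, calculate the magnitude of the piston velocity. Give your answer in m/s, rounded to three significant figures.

ω = 18.65 rad/s
For an in-line slider-crank, x = r cosθ + √(L² − r² sin²θ), so v = −rω sinθ·[1 + r cosθ/√(L² − r² sin²θ)].
With r = 0.0752 m, L = 0.34 m, θ = 91.4°: √(L² − r² sin²θ) = 0.33158 m.
v = −0.0752·18.65·0.99970·[1 + 0.0752·-0.02443/0.33158] = -1.3943 m/s.
|v| = 1.3943 m/s.

1.39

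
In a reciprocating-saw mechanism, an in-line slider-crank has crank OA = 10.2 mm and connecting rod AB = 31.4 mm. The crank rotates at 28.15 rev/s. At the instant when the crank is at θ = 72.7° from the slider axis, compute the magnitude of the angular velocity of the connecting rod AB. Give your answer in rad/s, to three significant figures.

ω = 176.9 rad/s (converted from 28.15 rev/s).
The rod makes angle φ with the slider axis where L sinφ = r sinθ; differentiating, L cosφ·φ̇ = r ω cosθ.
L cosφ = √(L² − r² sin²θ) = 0.029852 m.
|ω_rod| = r ω |cosθ| / √(L² − r² sin²θ) = 0.0102·176.9·0.29737/0.029852 = 17.972 rad/s.

18.0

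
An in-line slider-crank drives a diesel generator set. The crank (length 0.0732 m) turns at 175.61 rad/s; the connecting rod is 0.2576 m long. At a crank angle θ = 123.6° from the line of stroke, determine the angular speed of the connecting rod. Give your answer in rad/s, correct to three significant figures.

ω = 175.6 rad/s
The rod makes angle φ with the slider axis where L sinφ = r sinθ; differentiating, L cosφ·φ̇ = r ω cosθ.
L cosφ = √(L² − r² sin²θ) = 0.25028 m.
|ω_rod| = r ω |cosθ| / √(L² − r² sin²θ) = 0.0732·175.6·0.55339/0.25028 = 28.423 rad/s.

28.4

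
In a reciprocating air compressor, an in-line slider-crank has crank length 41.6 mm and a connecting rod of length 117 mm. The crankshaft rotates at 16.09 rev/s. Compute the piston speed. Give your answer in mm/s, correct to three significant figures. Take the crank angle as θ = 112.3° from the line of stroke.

3340

ω = 2π·16.1 = 101.1 rad/s
For an in-line slider-crank, x = r cosθ + √(L² − r² sin²θ), so v = −rω sinθ·[1 + r cosθ/√(L² − r² sin²θ)].
With r = 0.0416 m, L = 0.117 m, θ = 112.3°: √(L² − r² sin²θ) = 0.11049 m.
v = −0.0416·101.1·0.92521·[1 + 0.0416·-0.37946/0.11049] = -3.3352 m/s.
|v| = 3.3352 m/s = 3335.2 mm/s.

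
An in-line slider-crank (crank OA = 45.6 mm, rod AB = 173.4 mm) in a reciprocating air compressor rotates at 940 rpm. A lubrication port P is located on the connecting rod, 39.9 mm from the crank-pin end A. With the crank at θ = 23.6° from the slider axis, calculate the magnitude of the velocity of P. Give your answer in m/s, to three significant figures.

3.69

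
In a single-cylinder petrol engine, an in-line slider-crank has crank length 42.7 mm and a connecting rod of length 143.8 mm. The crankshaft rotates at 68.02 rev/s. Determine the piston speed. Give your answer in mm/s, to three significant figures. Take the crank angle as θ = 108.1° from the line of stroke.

15700

ω = 2π·68 = 427.4 rad/s
For an in-line slider-crank, x = r cosθ + √(L² − r² sin²θ), so v = −rω sinθ·[1 + r cosθ/√(L² − r² sin²θ)].
With r = 0.0427 m, L = 0.1438 m, θ = 108.1°: √(L² − r² sin²θ) = 0.13795 m.
v = −0.0427·427.4·0.95052·[1 + 0.0427·-0.31068/0.13795] = -15.678 m/s.
|v| = 15.678 m/s = 15678 mm/s.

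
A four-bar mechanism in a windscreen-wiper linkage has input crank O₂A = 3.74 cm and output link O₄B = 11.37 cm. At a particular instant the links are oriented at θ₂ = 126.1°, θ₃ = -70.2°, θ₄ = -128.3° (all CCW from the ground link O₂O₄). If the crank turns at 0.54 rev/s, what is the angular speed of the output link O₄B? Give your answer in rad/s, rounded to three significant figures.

ω₂ = 3.393 rad/s (from 0.54 rev/s).
Differentiating the loop-closure r₂e^{iθ₂}+r₃e^{iθ₃}=r₁+r₄e^{iθ₄} gives r₂ω₂e^{iθ₂}+r₃ω₃e^{iθ₃}=r₄ω₄e^{iθ₄}.
Eliminating the other unknown: ω₄ = r₂ω₂ sin(θ₂−θ₃) / [r₄ sin(θ₄−θ₃)].
Numerator sine = -0.28067; denominator sine = -0.84897.
Result = 0.0374·3.393·(-0.28067) / (0.1137·(-0.84897)) = +0.36896 rad/s; magnitude 0.36896 rad/s.

0.369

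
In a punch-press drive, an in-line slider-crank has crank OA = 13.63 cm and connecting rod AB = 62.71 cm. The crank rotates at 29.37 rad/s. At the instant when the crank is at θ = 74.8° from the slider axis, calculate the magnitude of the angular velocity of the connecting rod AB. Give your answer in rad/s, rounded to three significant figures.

1.71

ω = 29.37 rad/s
The rod makes angle φ with the slider axis where L sinφ = r sinθ; differentiating, L cosφ·φ̇ = r ω cosθ.
L cosφ = √(L² − r² sin²θ) = 0.61315 m.
|ω_rod| = r ω |cosθ| / √(L² − r² sin²θ) = 0.1363·29.37·0.26219/0.61315 = 1.7118 rad/s.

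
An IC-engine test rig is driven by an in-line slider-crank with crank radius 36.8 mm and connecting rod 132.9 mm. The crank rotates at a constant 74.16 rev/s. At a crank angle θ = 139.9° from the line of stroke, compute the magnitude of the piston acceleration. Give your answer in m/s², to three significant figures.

ω = 2π·74.2 = 466 rad/s
x(θ) = r cosθ + √(L² − r² sin²θ); with ω constant, a = ω²·d²x/dθ².
d²x/dθ² = −r cosθ − r²(cos2θ)/√u − r⁴ sin²2θ/(4u^{3/2}),  u = L² − r² sin²θ = 0.0171005 m².
Substituting r = 0.0368 m, L = 0.1329 m, θ = 139.9°: d²x/dθ² = +0.026187 m.
a = ω²·d²x/dθ² = (466)²·(+0.026187) = +5685.8 m/s²;  |a| = 5685.8 m/s².

5690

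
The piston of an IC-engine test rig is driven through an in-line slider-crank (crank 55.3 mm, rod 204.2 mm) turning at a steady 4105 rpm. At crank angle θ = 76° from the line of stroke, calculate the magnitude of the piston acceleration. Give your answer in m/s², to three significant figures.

ω = 2π·4105/60 = 429.9 rad/s
x(θ) = r cosθ + √(L² − r² sin²θ); with ω constant, a = ω²·d²x/dθ².
d²x/dθ² = −r cosθ − r²(cos2θ)/√u − r⁴ sin²2θ/(4u^{3/2}),  u = L² − r² sin²θ = 0.0388185 m².
Substituting r = 0.0553 m, L = 0.2042 m, θ = 76°: d²x/dθ² = +0.00025892 m.
a = ω²·d²x/dθ² = (429.9)²·(+0.00025892) = +47.847 m/s²;  |a| = 47.847 m/s².

47.8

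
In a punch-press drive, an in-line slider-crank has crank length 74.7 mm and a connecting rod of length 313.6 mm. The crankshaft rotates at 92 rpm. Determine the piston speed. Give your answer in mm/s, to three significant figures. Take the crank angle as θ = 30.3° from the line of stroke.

ω = 2π·92/60 = 9.634 rad/s
For an in-line slider-crank, x = r cosθ + √(L² − r² sin²θ), so v = −rω sinθ·[1 + r cosθ/√(L² − r² sin²θ)].
With r = 0.0747 m, L = 0.3136 m, θ = 30.3°: √(L² − r² sin²θ) = 0.31133 m.
v = −0.0747·9.634·0.50453·[1 + 0.0747·0.86340/0.31133] = -0.43832 m/s.
|v| = 0.43832 m/s = 438.32 mm/s.

438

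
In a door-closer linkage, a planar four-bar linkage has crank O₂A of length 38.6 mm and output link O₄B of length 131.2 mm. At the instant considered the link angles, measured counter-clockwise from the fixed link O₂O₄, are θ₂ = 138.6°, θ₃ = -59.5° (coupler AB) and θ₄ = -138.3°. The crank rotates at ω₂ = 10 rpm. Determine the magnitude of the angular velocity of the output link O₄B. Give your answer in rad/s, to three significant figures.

ω₂ = 1.047 rad/s (from 10 rpm).
Differentiating the loop-closure r₂e^{iθ₂}+r₃e^{iθ₃}=r₁+r₄e^{iθ₄} gives r₂ω₂e^{iθ₂}+r₃ω₃e^{iθ₃}=r₄ω₄e^{iθ₄}.
Eliminating the other unknown: ω₄ = r₂ω₂ sin(θ₂−θ₃) / [r₄ sin(θ₄−θ₃)].
Numerator sine = -0.31068; denominator sine = -0.98096.
Result = 0.0386·1.047·(-0.31068) / (0.1312·(-0.98096)) = +0.097576 rad/s; magnitude 0.097576 rad/s.

0.0976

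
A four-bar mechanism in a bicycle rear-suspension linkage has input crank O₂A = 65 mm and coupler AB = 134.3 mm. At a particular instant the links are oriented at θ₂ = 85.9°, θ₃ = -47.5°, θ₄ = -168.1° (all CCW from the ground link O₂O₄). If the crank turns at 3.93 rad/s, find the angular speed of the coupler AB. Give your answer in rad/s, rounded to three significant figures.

2.12

ω₂ = 3.93 rad/s
Differentiating the loop-closure r₂e^{iθ₂}+r₃e^{iθ₃}=r₁+r₄e^{iθ₄} gives r₂ω₂e^{iθ₂}+r₃ω₃e^{iθ₃}=r₄ω₄e^{iθ₄}.
Eliminating the other unknown: ω₃ = r₂ω₂ sin(θ₄−θ₂) / [r₃ sin(θ₃−θ₄)].
Numerator sine = +0.96126; denominator sine = +0.86074.
Result = 0.065·3.93·(+0.96126) / (0.1343·(+0.86074)) = +2.1242 rad/s; magnitude 2.1242 rad/s.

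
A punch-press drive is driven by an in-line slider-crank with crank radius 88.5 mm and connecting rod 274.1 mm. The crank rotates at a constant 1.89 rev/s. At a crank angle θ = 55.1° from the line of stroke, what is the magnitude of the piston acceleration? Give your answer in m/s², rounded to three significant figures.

ω = 2π·1.89 = 11.88 rad/s
x(θ) = r cosθ + √(L² − r² sin²θ); with ω constant, a = ω²·d²x/dθ².
d²x/dθ² = −r cosθ − r²(cos2θ)/√u − r⁴ sin²2θ/(4u^{3/2}),  u = L² − r² sin²θ = 0.0698625 m².
Substituting r = 0.0885 m, L = 0.2741 m, θ = 55.1°: d²x/dθ² = -0.041134 m.
a = ω²·d²x/dθ² = (11.88)²·(-0.041134) = -5.8008 m/s²;  |a| = 5.8008 m/s².

5.80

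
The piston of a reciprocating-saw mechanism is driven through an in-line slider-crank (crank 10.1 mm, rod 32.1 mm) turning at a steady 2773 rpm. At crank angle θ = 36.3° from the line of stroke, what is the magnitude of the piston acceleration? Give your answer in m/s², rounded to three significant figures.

ω = 2π·2773/60 = 290.4 rad/s
x(θ) = r cosθ + √(L² − r² sin²θ); with ω constant, a = ω²·d²x/dθ².
d²x/dθ² = −r cosθ − r²(cos2θ)/√u − r⁴ sin²2θ/(4u^{3/2}),  u = L² − r² sin²θ = 0.000994658 m².
Substituting r = 0.0101 m, L = 0.0321 m, θ = 36.3°: d²x/dθ² = -0.0091826 m.
a = ω²·d²x/dθ² = (290.4)²·(-0.0091826) = -774.33 m/s²;  |a| = 774.33 m/s².

774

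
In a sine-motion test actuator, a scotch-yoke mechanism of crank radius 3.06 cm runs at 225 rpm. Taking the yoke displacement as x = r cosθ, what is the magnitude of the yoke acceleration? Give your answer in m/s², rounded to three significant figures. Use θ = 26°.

15.3

ω = 23.56 rad/s (from 225 rpm).
x = r cosθ ⇒ ẍ = −rω² cosθ (ω constant).
|a| = rω²|cosθ| = 0.0306·(23.56)²·|cos 26°| = 15.269 m/s².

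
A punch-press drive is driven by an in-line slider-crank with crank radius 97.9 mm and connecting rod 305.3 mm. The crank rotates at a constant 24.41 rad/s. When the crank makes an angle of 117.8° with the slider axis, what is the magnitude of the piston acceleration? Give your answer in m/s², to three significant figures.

37.9

ω = 24.41 rad/s
x(θ) = r cosθ + √(L² − r² sin²θ); with ω constant, a = ω²·d²x/dθ².
d²x/dθ² = −r cosθ − r²(cos2θ)/√u − r⁴ sin²2θ/(4u^{3/2}),  u = L² − r² sin²θ = 0.0857084 m².
Substituting r = 0.0979 m, L = 0.3053 m, θ = 117.8°: d²x/dθ² = +0.063532 m.
a = ω²·d²x/dθ² = (24.41)²·(+0.063532) = +37.855 m/s²;  |a| = 37.855 m/s².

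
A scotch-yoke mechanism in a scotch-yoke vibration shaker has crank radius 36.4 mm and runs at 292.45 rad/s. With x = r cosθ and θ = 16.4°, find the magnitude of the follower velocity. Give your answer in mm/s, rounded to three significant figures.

ω = 292.4 rad/s
x = r cosθ ⇒ ẋ = −rω sinθ.
|v| = rω|sinθ| = 0.0364·292.4·|sin 16.4°| = 3.0056 m/s = 3005.6 mm/s.

3010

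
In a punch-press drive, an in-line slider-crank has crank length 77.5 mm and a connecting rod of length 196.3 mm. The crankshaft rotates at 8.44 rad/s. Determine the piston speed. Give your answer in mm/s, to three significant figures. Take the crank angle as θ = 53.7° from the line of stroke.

657

ω = 8.44 rad/s
For an in-line slider-crank, x = r cosθ + √(L² − r² sin²θ), so v = −rω sinθ·[1 + r cosθ/√(L² − r² sin²θ)].
With r = 0.0775 m, L = 0.1963 m, θ = 53.7°: √(L² − r² sin²θ) = 0.1861 m.
v = −0.0775·8.44·0.80593·[1 + 0.0775·0.59201/0.1861] = -0.65712 m/s.
|v| = 0.65712 m/s = 657.12 mm/s.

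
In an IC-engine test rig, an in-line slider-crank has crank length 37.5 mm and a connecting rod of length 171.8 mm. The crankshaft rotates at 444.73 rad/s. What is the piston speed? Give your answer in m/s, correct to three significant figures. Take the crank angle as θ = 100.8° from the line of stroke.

ω = 444.7 rad/s
For an in-line slider-crank, x = r cosθ + √(L² − r² sin²θ), so v = −rω sinθ·[1 + r cosθ/√(L² − r² sin²θ)].
With r = 0.0375 m, L = 0.1718 m, θ = 100.8°: √(L² − r² sin²θ) = 0.1678 m.
v = −0.0375·444.7·0.98229·[1 + 0.0375·-0.18738/0.1678] = -15.696 m/s.
|v| = 15.696 m/s.

15.7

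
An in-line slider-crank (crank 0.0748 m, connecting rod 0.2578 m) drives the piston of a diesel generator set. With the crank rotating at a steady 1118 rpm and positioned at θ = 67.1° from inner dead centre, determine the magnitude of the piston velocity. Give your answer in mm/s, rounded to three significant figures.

9010

ω = 2π·1118/60 = 117.1 rad/s
For an in-line slider-crank, x = r cosθ + √(L² − r² sin²θ), so v = −rω sinθ·[1 + r cosθ/√(L² − r² sin²θ)].
With r = 0.0748 m, L = 0.2578 m, θ = 67.1°: √(L² − r² sin²θ) = 0.24842 m.
v = −0.0748·117.1·0.92119·[1 + 0.0748·0.38912/0.24842] = -9.0123 m/s.
|v| = 9.0123 m/s = 9012.3 mm/s.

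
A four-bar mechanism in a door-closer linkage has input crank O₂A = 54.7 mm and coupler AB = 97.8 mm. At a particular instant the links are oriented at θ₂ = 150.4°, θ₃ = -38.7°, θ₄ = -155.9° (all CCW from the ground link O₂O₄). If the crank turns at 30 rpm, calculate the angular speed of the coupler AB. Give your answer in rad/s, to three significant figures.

1.59

ω₂ = 3.142 rad/s (from 30 rpm).
Differentiating the loop-closure r₂e^{iθ₂}+r₃e^{iθ₃}=r₁+r₄e^{iθ₄} gives r₂ω₂e^{iθ₂}+r₃ω₃e^{iθ₃}=r₄ω₄e^{iθ₄}.
Eliminating the other unknown: ω₃ = r₂ω₂ sin(θ₄−θ₂) / [r₃ sin(θ₃−θ₄)].
Numerator sine = +0.80593; denominator sine = +0.88942.
Result = 0.0547·3.142·(+0.80593) / (0.0978·(+0.88942)) = +1.5922 rad/s; magnitude 1.5922 rad/s.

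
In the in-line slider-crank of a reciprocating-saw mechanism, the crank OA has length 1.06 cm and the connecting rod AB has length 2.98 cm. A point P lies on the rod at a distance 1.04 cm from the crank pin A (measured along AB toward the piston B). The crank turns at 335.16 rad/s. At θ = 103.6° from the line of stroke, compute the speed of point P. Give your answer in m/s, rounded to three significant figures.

3.39

ω = 335.2 rad/s.  Crank-pin speed |V_A| = rω = 3.5527 m/s, perpendicular to OA.
Rod angle: sinφ = −(r/L) sinθ ⇒ φ = -20.226°; ω_rod = −rω cosθ/√(L²−r²sin²θ) = +29.875 rad/s.
V_P = V_A + ω_rod × AP, with AP = 0.0104 m along the rod.
Components: V_Px = −rω sinθ − a·ω_rod·sinφ = -3.3457 m/s;  V_Py = rω cosθ + a·ω_rod·cosφ = -0.54384 m/s.
|V_P| = √(V_Px² + V_Py²) = 3.3896 m/s.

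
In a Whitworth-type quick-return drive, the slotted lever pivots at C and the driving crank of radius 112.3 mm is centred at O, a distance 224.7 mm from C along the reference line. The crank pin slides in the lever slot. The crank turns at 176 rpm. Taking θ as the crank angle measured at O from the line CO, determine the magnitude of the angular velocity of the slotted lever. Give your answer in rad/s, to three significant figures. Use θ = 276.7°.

4.16

ω = 18.43 rad/s (from 176 rpm).
Crank pin A relative to C: A = (d + r cosθ, r sinθ); lever angle φ = atan2(r sinθ, d + r cosθ).
Differentiating tanφ: φ̇ = rω(d cosθ + r)/(d² + r² + 2dr cosθ).
d² + r² + 2dr cosθ = |CA|² = 0.0689895 m²;  d cosθ + r = +0.13852 m.
|ω_lever| = |0.1123·18.43·+0.13852| / 0.0689895 = 4.1556 rad/s.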